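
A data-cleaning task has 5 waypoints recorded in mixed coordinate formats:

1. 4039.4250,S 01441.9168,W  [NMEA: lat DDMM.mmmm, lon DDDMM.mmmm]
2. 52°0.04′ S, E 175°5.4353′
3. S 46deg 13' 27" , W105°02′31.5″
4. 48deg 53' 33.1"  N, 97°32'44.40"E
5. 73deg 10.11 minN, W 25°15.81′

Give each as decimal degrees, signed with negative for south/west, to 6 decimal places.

1. -40.657083, -14.698613
2. -52.000667, 175.090588
3. -46.224167, -105.042083
4. 48.892528, 97.545667
5. 73.168500, -25.263500

Point 1:
  Lat: degrees = first 2 digits = 40, minutes = 39.425; 40 + 39.425/60 = 40.6570833
  S ⇒ negate
  λ: degrees = first 3 digits = 14, minutes = 41.9168; 14 + 41.9168/60 = 14.6986133
  W ⇒ negate
Point 2:
  φ: 52 + 0.04/60 = 52.0006667
  hemisphere S, so the sign is −
  Longitude: 175 + 5.4353/60 = 175.0905883
  E → positive
Point 3:
  Lat: 46 + 13/60 + 27/3600 = 46.2241667
  S ⇒ negate
  Lon: 105 + 2/60 + 31.5/3600 = 105.0420833
  W → negative
Point 4:
  Latitude: 48° + 53/60 + 33.1/3600 = 48 + 0.883333 + 0.009194 = 48.8925278
  N → positive
  Lon: 97° + 32/60 + 44.4/3600 = 97 + 0.533333 + 0.012333 = 97.5456667
  E ⇒ keep positive
Point 5:
  φ: 10.11′ = 0.168500°; total 73.1685000
  N → positive
  Lon: 15.81′ = 0.263500°; total 25.2635000
  hemisphere W, so the sign is −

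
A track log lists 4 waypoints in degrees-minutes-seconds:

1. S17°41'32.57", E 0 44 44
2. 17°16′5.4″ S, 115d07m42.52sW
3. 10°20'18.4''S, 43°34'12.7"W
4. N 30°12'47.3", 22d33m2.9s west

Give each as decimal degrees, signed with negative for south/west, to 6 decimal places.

1. -17.692381, 0.745556
2. -17.268167, -115.128478
3. -10.338444, -43.570194
4. 30.213139, -22.550806

Point 1:
  Latitude: 17 + 41/60 + 32.57/3600 = 17.6923806
  hemisphere S, so the sign is −
  Longitude: 0 + 44/60 + 44/3600 = 0.7455556
  E → positive
Point 2:
  φ: 16′ + 5.4″ = 16.09000′; 17 + 16.09000/60 = 17.2681667
  S ⇒ negate
  Longitude: 7′ + 42.52″ = 7.70867′; 115 + 7.70867/60 = 115.1284778
  W ⇒ negate
Point 3:
  Latitude: 10° + 20/60 + 18.4/3600 = 10 + 0.333333 + 0.005111 = 10.3384444
  hemisphere S, so the sign is −
  Lon: 34′ + 12.7″ = 34.21167′; 43 + 34.21167/60 = 43.5701944
  W ⇒ negate
Point 4:
  φ: 12′ + 47.3″ = 12.78833′; 30 + 12.78833/60 = 30.2131389
  N ⇒ keep positive
  Longitude: 33′ + 2.9″ = 33.04833′; 22 + 33.04833/60 = 22.5508056
  W ⇒ negate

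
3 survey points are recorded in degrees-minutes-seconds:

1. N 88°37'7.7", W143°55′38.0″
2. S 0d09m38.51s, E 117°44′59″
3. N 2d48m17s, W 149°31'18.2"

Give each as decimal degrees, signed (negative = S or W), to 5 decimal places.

Point 1:
  Latitude: 37′ + 7.7″ = 37.12833′; 88 + 37.12833/60 = 88.618806
  N ⇒ keep positive
  λ: 143 + 55/60 + 38/3600 = 143.927222
  hemisphere W, so the sign is −
Point 2:
  Lat: 0 + 9/60 + 38.51/3600 = 0.160697
  S ⇒ negate
  Longitude: 44′ + 59″ = 44.98333′; 117 + 44.98333/60 = 117.749722
  E ⇒ keep positive
Point 3:
  Lat: 2° + 48/60 + 17/3600 = 2 + 0.800000 + 0.004722 = 2.804722
  N → positive
  Longitude: 149° + 31/60 + 18.2/3600 = 149 + 0.516667 + 0.005056 = 149.521722
  W → negative

1. 88.61881, -143.92722
2. -0.16070, 117.74972
3. 2.80472, -149.52172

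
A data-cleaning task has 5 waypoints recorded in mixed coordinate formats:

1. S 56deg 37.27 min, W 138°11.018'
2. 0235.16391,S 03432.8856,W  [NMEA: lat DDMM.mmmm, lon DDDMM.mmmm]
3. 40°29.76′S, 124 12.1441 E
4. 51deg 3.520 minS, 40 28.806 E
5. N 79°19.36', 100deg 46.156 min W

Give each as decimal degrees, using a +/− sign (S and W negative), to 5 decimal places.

1. -56.62117, -138.18363
2. -2.58607, -34.54809
3. -40.49600, 124.20240
4. -51.05867, 40.48010
5. 79.32267, -100.76927

Point 1:
  Lat: 37.27′ = 0.621167°; total 56.621167
  S ⇒ negate
  Longitude: 11.018′ = 0.183633°; total 138.183633
  hemisphere W, so the sign is −
Point 2:
  Lat: split at 2 digits → 02° and 35.16391′; 2 + 35.16391/60 = 2.586065
  S ⇒ negate
  λ: degrees = first 3 digits = 34, minutes = 32.8856; 34 + 32.8856/60 = 34.548093
  W ⇒ negate
Point 3:
  Latitude: 40 + 29.76/60 = 40.496000
  S ⇒ negate
  Longitude: 12.1441′ = 0.202402°; total 124.202402
  E → positive
Point 4:
  Latitude: 3.52′ = 0.058667°; total 51.058667
  S → negative
  λ: 28.806′ = 0.480100°; total 40.480100
  E → positive
Point 5:
  φ: 79 + 19.36/60 = 79.322667
  N ⇒ keep positive
  λ: 100 + 46.156/60 = 100.769267
  W → negative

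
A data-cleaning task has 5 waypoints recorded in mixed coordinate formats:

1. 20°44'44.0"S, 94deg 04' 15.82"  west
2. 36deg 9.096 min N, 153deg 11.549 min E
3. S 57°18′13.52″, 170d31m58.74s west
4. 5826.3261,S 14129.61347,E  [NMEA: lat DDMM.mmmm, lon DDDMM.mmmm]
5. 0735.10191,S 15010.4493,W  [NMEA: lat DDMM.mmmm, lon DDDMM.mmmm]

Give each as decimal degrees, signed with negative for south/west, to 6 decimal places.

Point 1:
  Latitude: 44′ + 44″ = 44.73333′; 20 + 44.73333/60 = 20.7455556
  hemisphere S, so the sign is −
  Lon: 94 + 4/60 + 15.82/3600 = 94.0710611
  W ⇒ negate
Point 2:
  Lat: 9.096′ = 0.151600°; total 36.1516000
  N ⇒ keep positive
  λ: 153 + 11.549/60 = 153.1924833
  E ⇒ keep positive
Point 3:
  φ: 57 + 18/60 + 13.52/3600 = 57.3037556
  S ⇒ negate
  Lon: 31′ + 58.74″ = 31.97900′; 170 + 31.97900/60 = 170.5329833
  hemisphere W, so the sign is −
Point 4:
  φ: degrees = first 2 digits = 58, minutes = 26.3261; 58 + 26.3261/60 = 58.4387683
  S → negative
  Lon: split at 3 digits → 141° and 29.61347′; 141 + 29.61347/60 = 141.4935578
  E → positive
Point 5:
  Lat: degrees = first 2 digits = 7, minutes = 35.10191; 7 + 35.10191/60 = 7.5850318
  hemisphere S, so the sign is −
  Lon: degrees = first 3 digits = 150, minutes = 10.4493; 150 + 10.4493/60 = 150.1741550
  hemisphere W, so the sign is −

1. -20.745556, -94.071061
2. 36.151600, 153.192483
3. -57.303756, -170.532983
4. -58.438768, 141.493558
5. -7.585032, -150.174155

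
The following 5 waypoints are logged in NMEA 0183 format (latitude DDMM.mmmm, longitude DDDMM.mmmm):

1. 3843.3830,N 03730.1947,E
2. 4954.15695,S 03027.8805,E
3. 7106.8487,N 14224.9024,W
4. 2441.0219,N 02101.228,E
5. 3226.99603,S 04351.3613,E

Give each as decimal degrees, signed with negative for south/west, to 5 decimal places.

1. 38.72305, 37.50325
2. -49.90262, 30.46468
3. 71.11415, -142.41504
4. 24.68370, 21.02047
5. -32.44993, 43.85602

Point 1:
  φ: split at 2 digits → 38° and 43.383′; 38 + 43.383/60 = 38.723050
  N → positive
  Lon: degrees = first 3 digits = 37, minutes = 30.1947; 37 + 30.1947/60 = 37.503245
  E ⇒ keep positive
Point 2:
  Lat: degrees = first 2 digits = 49, minutes = 54.15695; 49 + 54.15695/60 = 49.902616
  S ⇒ negate
  Lon: degrees = first 3 digits = 30, minutes = 27.8805; 30 + 27.8805/60 = 30.464675
  E ⇒ keep positive
Point 3:
  φ: split at 2 digits → 71° and 6.8487′; 71 + 6.8487/60 = 71.114145
  N ⇒ keep positive
  Longitude: split at 3 digits → 142° and 24.9024′; 142 + 24.9024/60 = 142.415040
  hemisphere W, so the sign is −
Point 4:
  φ: split at 2 digits → 24° and 41.0219′; 24 + 41.0219/60 = 24.683698
  N ⇒ keep positive
  Lon: split at 3 digits → 021° and 1.228′; 21 + 1.228/60 = 21.020467
  E → positive
Point 5:
  Lat: split at 2 digits → 32° and 26.99603′; 32 + 26.99603/60 = 32.449934
  hemisphere S, so the sign is −
  Lon: split at 3 digits → 043° and 51.3613′; 43 + 51.3613/60 = 43.856022
  E ⇒ keep positive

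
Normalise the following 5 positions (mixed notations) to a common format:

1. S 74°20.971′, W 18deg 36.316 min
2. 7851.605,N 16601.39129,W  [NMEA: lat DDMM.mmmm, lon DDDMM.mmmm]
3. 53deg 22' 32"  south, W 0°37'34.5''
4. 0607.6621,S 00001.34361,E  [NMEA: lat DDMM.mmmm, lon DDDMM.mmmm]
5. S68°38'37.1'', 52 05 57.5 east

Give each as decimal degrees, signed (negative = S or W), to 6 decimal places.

Point 1:
  φ: 74 + 20.971/60 = 74.3495167
  S ⇒ negate
  Lon: 36.316′ = 0.605267°; total 18.6052667
  W → negative
Point 2:
  Latitude: split at 2 digits → 78° and 51.605′; 78 + 51.605/60 = 78.8600833
  N → positive
  Longitude: degrees = first 3 digits = 166, minutes = 1.39129; 166 + 1.39129/60 = 166.0231882
  W ⇒ negate
Point 3:
  Latitude: 22′ + 32″ = 22.53333′; 53 + 22.53333/60 = 53.3755556
  S → negative
  λ: 0 + 37/60 + 34.5/3600 = 0.6262500
  hemisphere W, so the sign is −
Point 4:
  φ: split at 2 digits → 06° and 7.6621′; 6 + 7.6621/60 = 6.1277017
  S ⇒ negate
  λ: degrees = first 3 digits = 0, minutes = 1.34361; 0 + 1.34361/60 = 0.0223935
  E → positive
Point 5:
  φ: 68° + 38/60 + 37.1/3600 = 68 + 0.633333 + 0.010306 = 68.6436389
  hemisphere S, so the sign is −
  Lon: 52 + 5/60 + 57.5/3600 = 52.0993056
  E ⇒ keep positive

1. -74.349517, -18.605267
2. 78.860083, -166.023188
3. -53.375556, -0.626250
4. -6.127702, 0.022394
5. -68.643639, 52.099306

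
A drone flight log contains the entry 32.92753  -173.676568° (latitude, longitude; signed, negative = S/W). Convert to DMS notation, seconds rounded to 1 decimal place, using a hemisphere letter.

32°55′39.1″ N, 173°40′35.6″ W

Lat: 0.927530° → 55.65180′; 0.65180 × 60 = 39.108″
Longitude is negative → W; |value| = 173.676568
Lon: 0.676568 × 60 = 40.59408′ → 40′, remainder × 60 = 35.645″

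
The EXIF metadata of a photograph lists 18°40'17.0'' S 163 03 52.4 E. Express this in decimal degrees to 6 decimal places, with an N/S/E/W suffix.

Lat: 40′ + 17″ = 40.28333′; 18 + 40.28333/60 = 18.6713889
Longitude: 163 + 3/60 + 52.4/3600 = 163.0645556

18.671389° S, 163.064556° E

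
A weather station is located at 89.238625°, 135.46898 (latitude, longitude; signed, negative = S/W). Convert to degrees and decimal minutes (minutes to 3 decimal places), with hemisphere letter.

89° 14.318′ N, 135° 28.139′ E

Latitude: minutes = (89.238625 − 89) × 60 = 14.31750
λ: fractional part 0.468980 → 28.13880 minutes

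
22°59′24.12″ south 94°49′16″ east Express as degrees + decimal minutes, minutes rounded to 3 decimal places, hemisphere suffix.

φ: seconds/60 = 0.40200; minutes = 59 + 0.40200 = 59.40200
Longitude: 49 + 16/60 = 49.26667′

22° 59.402′ S, 94° 49.267′ E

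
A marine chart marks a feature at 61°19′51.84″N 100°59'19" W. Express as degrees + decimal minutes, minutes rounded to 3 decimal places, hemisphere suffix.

Lat: seconds/60 = 0.86400; minutes = 19 + 0.86400 = 19.86400
Lon: 59 + 19/60 = 59.31667′

61° 19.864′ N, 100° 59.317′ W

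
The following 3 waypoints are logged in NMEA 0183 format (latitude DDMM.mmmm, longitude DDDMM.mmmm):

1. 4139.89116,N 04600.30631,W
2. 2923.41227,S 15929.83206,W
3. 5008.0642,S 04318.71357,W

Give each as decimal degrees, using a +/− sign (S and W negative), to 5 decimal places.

1. 41.66485, -46.00511
2. -29.39020, -159.49720
3. -50.13440, -43.31189

Point 1:
  Latitude: degrees = first 2 digits = 41, minutes = 39.89116; 41 + 39.89116/60 = 41.664853
  N → positive
  Lon: split at 3 digits → 046° and 0.30631′; 46 + 0.30631/60 = 46.005105
  W → negative
Point 2:
  Lat: degrees = first 2 digits = 29, minutes = 23.41227; 29 + 23.41227/60 = 29.390205
  S → negative
  Longitude: split at 3 digits → 159° and 29.83206′; 159 + 29.83206/60 = 159.497201
  W → negative
Point 3:
  φ: split at 2 digits → 50° and 8.0642′; 50 + 8.0642/60 = 50.134403
  S → negative
  Longitude: degrees = first 3 digits = 43, minutes = 18.71357; 43 + 18.71357/60 = 43.311893
  W → negative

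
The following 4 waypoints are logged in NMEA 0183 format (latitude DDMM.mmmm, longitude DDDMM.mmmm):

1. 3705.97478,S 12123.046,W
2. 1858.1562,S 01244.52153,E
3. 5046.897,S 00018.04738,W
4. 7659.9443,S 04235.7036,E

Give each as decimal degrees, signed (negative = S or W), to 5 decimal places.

Point 1:
  φ: degrees = first 2 digits = 37, minutes = 5.97478; 37 + 5.97478/60 = 37.099580
  hemisphere S, so the sign is −
  Longitude: degrees = first 3 digits = 121, minutes = 23.046; 121 + 23.046/60 = 121.384100
  hemisphere W, so the sign is −
Point 2:
  Lat: split at 2 digits → 18° and 58.1562′; 18 + 58.1562/60 = 18.969270
  S → negative
  Lon: degrees = first 3 digits = 12, minutes = 44.52153; 12 + 44.52153/60 = 12.742026
  E → positive
Point 3:
  φ: degrees = first 2 digits = 50, minutes = 46.897; 50 + 46.897/60 = 50.781617
  S → negative
  Lon: degrees = first 3 digits = 0, minutes = 18.04738; 0 + 18.04738/60 = 0.300790
  W → negative
Point 4:
  Lat: split at 2 digits → 76° and 59.9443′; 76 + 59.9443/60 = 76.999072
  S ⇒ negate
  Longitude: degrees = first 3 digits = 42, minutes = 35.7036; 42 + 35.7036/60 = 42.595060
  E ⇒ keep positive

1. -37.09958, -121.38410
2. -18.96927, 12.74203
3. -50.78162, -0.30079
4. -76.99907, 42.59506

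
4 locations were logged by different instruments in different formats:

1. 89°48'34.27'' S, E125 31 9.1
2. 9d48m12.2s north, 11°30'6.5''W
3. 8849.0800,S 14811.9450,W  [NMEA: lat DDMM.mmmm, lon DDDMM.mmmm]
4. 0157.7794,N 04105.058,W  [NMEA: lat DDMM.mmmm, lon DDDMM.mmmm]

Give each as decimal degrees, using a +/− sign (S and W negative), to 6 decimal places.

1. -89.809519, 125.519194
2. 9.803389, -11.501806
3. -88.818000, -148.199083
4. 1.962990, -41.084300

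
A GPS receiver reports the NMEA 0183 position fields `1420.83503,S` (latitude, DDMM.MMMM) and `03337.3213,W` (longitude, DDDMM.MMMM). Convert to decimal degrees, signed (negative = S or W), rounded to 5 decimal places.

-14.34725, -33.62202

Lat: degrees = first 2 digits = 14, minutes = 20.83503; 14 + 20.83503/60 = 14.347251
hemisphere S, so the sign is −
λ: split at 3 digits → 033° and 37.3213′; 33 + 37.3213/60 = 33.622022
hemisphere W, so the sign is −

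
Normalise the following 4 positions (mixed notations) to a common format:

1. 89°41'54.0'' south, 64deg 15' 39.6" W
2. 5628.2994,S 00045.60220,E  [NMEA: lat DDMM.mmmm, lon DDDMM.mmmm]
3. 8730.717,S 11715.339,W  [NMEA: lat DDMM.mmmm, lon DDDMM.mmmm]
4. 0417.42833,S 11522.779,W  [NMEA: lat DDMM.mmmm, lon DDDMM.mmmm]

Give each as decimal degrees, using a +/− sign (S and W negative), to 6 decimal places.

Point 1:
  Lat: 89 + 41/60 + 54/3600 = 89.6983333
  S ⇒ negate
  λ: 15′ + 39.6″ = 15.66000′; 64 + 15.66000/60 = 64.2610000
  W ⇒ negate
Point 2:
  Lat: split at 2 digits → 56° and 28.2994′; 56 + 28.2994/60 = 56.4716567
  hemisphere S, so the sign is −
  Longitude: degrees = first 3 digits = 0, minutes = 45.6022; 0 + 45.6022/60 = 0.7600367
  E ⇒ keep positive
Point 3:
  Latitude: split at 2 digits → 87° and 30.717′; 87 + 30.717/60 = 87.5119500
  S → negative
  λ: degrees = first 3 digits = 117, minutes = 15.339; 117 + 15.339/60 = 117.2556500
  hemisphere W, so the sign is −
Point 4:
  Lat: degrees = first 2 digits = 4, minutes = 17.42833; 4 + 17.42833/60 = 4.2904722
  S ⇒ negate
  λ: split at 3 digits → 115° and 22.779′; 115 + 22.779/60 = 115.3796500
  hemisphere W, so the sign is −

1. -89.698333, -64.261000
2. -56.471657, 0.760037
3. -87.511950, -117.255650
4. -4.290472, -115.379650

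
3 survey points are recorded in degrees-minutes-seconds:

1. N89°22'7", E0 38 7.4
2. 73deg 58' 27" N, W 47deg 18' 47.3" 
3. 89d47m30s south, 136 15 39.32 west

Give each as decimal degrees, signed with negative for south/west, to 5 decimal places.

Point 1:
  Latitude: 22′ + 7″ = 22.11667′; 89 + 22.11667/60 = 89.368611
  N → positive
  λ: 0° + 38/60 + 7.4/3600 = 0 + 0.633333 + 0.002056 = 0.635389
  E ⇒ keep positive
Point 2:
  Latitude: 73 + 58/60 + 27/3600 = 73.974167
  N → positive
  λ: 47° + 18/60 + 47.3/3600 = 47 + 0.300000 + 0.013139 = 47.313139
  W ⇒ negate
Point 3:
  φ: 89 + 47/60 + 30/3600 = 89.791667
  S → negative
  λ: 136 + 15/60 + 39.32/3600 = 136.260922
  W → negative

1. 89.36861, 0.63539
2. 73.97417, -47.31314
3. -89.79167, -136.26092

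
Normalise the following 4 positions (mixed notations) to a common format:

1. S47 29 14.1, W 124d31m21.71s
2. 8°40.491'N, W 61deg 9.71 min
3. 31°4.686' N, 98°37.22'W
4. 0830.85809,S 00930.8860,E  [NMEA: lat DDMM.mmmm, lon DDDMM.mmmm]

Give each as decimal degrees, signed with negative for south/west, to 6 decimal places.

Point 1:
  φ: 47 + 29/60 + 14.1/3600 = 47.4872500
  hemisphere S, so the sign is −
  λ: 124° + 31/60 + 21.71/3600 = 124 + 0.516667 + 0.006031 = 124.5226972
  W ⇒ negate
Point 2:
  φ: 40.491′ = 0.674850°; total 8.6748500
  N ⇒ keep positive
  Longitude: 61 + 9.71/60 = 61.1618333
  W → negative
Point 3:
  φ: 31 + 4.686/60 = 31.0781000
  N ⇒ keep positive
  λ: 37.22′ = 0.620333°; total 98.6203333
  W → negative
Point 4:
  φ: degrees = first 2 digits = 8, minutes = 30.85809; 8 + 30.85809/60 = 8.5143015
  S → negative
  Longitude: degrees = first 3 digits = 9, minutes = 30.886; 9 + 30.886/60 = 9.5147667
  E ⇒ keep positive

1. -47.487250, -124.522697
2. 8.674850, -61.161833
3. 31.078100, -98.620333
4. -8.514302, 9.514767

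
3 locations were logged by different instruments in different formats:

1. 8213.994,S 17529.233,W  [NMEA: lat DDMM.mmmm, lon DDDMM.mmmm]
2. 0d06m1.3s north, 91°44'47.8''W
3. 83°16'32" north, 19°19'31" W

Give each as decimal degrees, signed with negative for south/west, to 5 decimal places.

1. -82.23323, -175.48722
2. 0.10036, -91.74661
3. 83.27556, -19.32528

Point 1:
  φ: split at 2 digits → 82° and 13.994′; 82 + 13.994/60 = 82.233233
  S → negative
  Longitude: split at 3 digits → 175° and 29.233′; 175 + 29.233/60 = 175.487217
  W → negative
Point 2:
  φ: 6′ + 1.3″ = 6.02167′; 0 + 6.02167/60 = 0.100361
  N → positive
  Lon: 44′ + 47.8″ = 44.79667′; 91 + 44.79667/60 = 91.746611
  hemisphere W, so the sign is −
Point 3:
  Lat: 83° + 16/60 + 32/3600 = 83 + 0.266667 + 0.008889 = 83.275556
  N → positive
  Lon: 19 + 19/60 + 31/3600 = 19.325278
  hemisphere W, so the sign is −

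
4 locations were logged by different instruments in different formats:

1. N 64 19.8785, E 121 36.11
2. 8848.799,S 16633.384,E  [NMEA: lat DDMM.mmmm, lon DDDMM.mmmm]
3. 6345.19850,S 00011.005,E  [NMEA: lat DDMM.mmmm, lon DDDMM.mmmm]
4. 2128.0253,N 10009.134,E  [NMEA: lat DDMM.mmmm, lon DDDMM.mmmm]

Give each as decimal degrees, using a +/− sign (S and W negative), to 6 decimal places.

Point 1:
  Latitude: 19.8785′ = 0.331308°; total 64.3313083
  N ⇒ keep positive
  Longitude: 36.11′ = 0.601833°; total 121.6018333
  E → positive
Point 2:
  φ: degrees = first 2 digits = 88, minutes = 48.799; 88 + 48.799/60 = 88.8133167
  hemisphere S, so the sign is −
  Longitude: split at 3 digits → 166° and 33.384′; 166 + 33.384/60 = 166.5564000
  E → positive
Point 3:
  Latitude: degrees = first 2 digits = 63, minutes = 45.1985; 63 + 45.1985/60 = 63.7533083
  S → negative
  Longitude: degrees = first 3 digits = 0, minutes = 11.005; 0 + 11.005/60 = 0.1834167
  E ⇒ keep positive
Point 4:
  Latitude: split at 2 digits → 21° and 28.0253′; 21 + 28.0253/60 = 21.4670883
  N ⇒ keep positive
  λ: split at 3 digits → 100° and 9.134′; 100 + 9.134/60 = 100.1522333
  E ⇒ keep positive

1. 64.331308, 121.601833
2. -88.813317, 166.556400
3. -63.753308, 0.183417
4. 21.467088, 100.152233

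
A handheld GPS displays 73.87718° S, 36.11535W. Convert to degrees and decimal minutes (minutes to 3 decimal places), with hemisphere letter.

φ: fractional part 0.877180 → 52.63080 minutes
Lon: minutes = (36.115350 − 36) × 60 = 6.92100

73° 52.631′ S, 36° 6.921′ W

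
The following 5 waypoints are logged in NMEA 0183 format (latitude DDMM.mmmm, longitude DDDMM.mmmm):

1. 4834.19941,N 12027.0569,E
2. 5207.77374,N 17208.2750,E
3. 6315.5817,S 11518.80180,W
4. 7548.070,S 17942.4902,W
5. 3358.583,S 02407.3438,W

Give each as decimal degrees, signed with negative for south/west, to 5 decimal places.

1. 48.56999, 120.45095
2. 52.12956, 172.13792
3. -63.25970, -115.31336
4. -75.80117, -179.70817
5. -33.97638, -24.12240

Point 1:
  φ: degrees = first 2 digits = 48, minutes = 34.19941; 48 + 34.19941/60 = 48.569990
  N → positive
  λ: degrees = first 3 digits = 120, minutes = 27.0569; 120 + 27.0569/60 = 120.450948
  E ⇒ keep positive
Point 2:
  Lat: split at 2 digits → 52° and 7.77374′; 52 + 7.77374/60 = 52.129562
  N ⇒ keep positive
  λ: split at 3 digits → 172° and 8.275′; 172 + 8.275/60 = 172.137917
  E → positive
Point 3:
  Lat: split at 2 digits → 63° and 15.5817′; 63 + 15.5817/60 = 63.259695
  S ⇒ negate
  λ: degrees = first 3 digits = 115, minutes = 18.8018; 115 + 18.8018/60 = 115.313363
  W → negative
Point 4:
  φ: split at 2 digits → 75° and 48.07′; 75 + 48.07/60 = 75.801167
  hemisphere S, so the sign is −
  Longitude: split at 3 digits → 179° and 42.4902′; 179 + 42.4902/60 = 179.708170
  hemisphere W, so the sign is −
Point 5:
  Lat: degrees = first 2 digits = 33, minutes = 58.583; 33 + 58.583/60 = 33.976383
  S → negative
  λ: degrees = first 3 digits = 24, minutes = 7.3438; 24 + 7.3438/60 = 24.122397
  W → negative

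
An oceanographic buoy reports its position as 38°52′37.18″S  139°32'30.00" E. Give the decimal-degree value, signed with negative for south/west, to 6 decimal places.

φ: 38 + 52/60 + 37.18/3600 = 38.8769944
S → negative
Longitude: 139 + 32/60 + 30/3600 = 139.5416667
E ⇒ keep positive

-38.876994, 139.541667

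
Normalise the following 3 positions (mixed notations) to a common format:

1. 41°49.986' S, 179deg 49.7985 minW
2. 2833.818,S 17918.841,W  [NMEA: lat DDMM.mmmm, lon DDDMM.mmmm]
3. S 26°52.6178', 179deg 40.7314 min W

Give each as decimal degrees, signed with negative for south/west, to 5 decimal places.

1. -41.83310, -179.82998
2. -28.56363, -179.31402
3. -26.87696, -179.67886

Point 1:
  φ: 41 + 49.986/60 = 41.833100
  S → negative
  Longitude: 179 + 49.7985/60 = 179.829975
  W → negative
Point 2:
  Latitude: split at 2 digits → 28° and 33.818′; 28 + 33.818/60 = 28.563633
  S → negative
  Lon: split at 3 digits → 179° and 18.841′; 179 + 18.841/60 = 179.314017
  hemisphere W, so the sign is −
Point 3:
  φ: 26 + 52.6178/60 = 26.876963
  S ⇒ negate
  λ: 40.7314′ = 0.678857°; total 179.678857
  hemisphere W, so the sign is −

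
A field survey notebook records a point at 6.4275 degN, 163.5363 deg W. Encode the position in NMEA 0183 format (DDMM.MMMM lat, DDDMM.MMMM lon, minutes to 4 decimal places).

Lat: fractional part 0.427500 → 25.650000 minutes
Longitude: fractional part 0.536300 → 32.178000 minutes

0625.6500,N / 16332.1780,W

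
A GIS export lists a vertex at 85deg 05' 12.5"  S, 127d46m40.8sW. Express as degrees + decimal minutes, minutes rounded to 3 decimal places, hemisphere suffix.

Latitude: seconds/60 = 0.20833; minutes = 5 + 0.20833 = 5.20833
Longitude: seconds/60 = 0.68000; minutes = 46 + 0.68000 = 46.68000

85° 5.208′ S, 127° 46.680′ W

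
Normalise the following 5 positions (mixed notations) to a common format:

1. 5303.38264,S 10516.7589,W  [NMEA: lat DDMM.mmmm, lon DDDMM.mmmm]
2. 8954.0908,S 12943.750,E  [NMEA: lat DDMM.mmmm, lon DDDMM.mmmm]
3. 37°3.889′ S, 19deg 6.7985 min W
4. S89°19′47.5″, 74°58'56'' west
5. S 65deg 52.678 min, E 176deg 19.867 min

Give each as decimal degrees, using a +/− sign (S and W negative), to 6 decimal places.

1. -53.056377, -105.279315
2. -89.901513, 129.729167
3. -37.064817, -19.113308
4. -89.329861, -74.982222
5. -65.877967, 176.331117

Point 1:
  φ: split at 2 digits → 53° and 3.38264′; 53 + 3.38264/60 = 53.0563773
  S ⇒ negate
  Longitude: split at 3 digits → 105° and 16.7589′; 105 + 16.7589/60 = 105.2793150
  W ⇒ negate
Point 2:
  Latitude: split at 2 digits → 89° and 54.0908′; 89 + 54.0908/60 = 89.9015133
  S → negative
  Lon: degrees = first 3 digits = 129, minutes = 43.75; 129 + 43.75/60 = 129.7291667
  E → positive
Point 3:
  φ: 37 + 3.889/60 = 37.0648167
  hemisphere S, so the sign is −
  Lon: 6.7985′ = 0.113308°; total 19.1133083
  hemisphere W, so the sign is −
Point 4:
  Latitude: 89 + 19/60 + 47.5/3600 = 89.3298611
  S → negative
  Lon: 58′ + 56″ = 58.93333′; 74 + 58.93333/60 = 74.9822222
  hemisphere W, so the sign is −
Point 5:
  Lat: 65 + 52.678/60 = 65.8779667
  S ⇒ negate
  λ: 19.867′ = 0.331117°; total 176.3311167
  E → positive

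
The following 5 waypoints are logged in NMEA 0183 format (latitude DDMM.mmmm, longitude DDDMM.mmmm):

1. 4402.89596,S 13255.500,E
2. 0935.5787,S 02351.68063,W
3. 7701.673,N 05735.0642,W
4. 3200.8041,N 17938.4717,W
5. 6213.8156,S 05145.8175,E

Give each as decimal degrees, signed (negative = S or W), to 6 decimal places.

Point 1:
  φ: degrees = first 2 digits = 44, minutes = 2.89596; 44 + 2.89596/60 = 44.0482660
  hemisphere S, so the sign is −
  Lon: split at 3 digits → 132° and 55.5′; 132 + 55.5/60 = 132.9250000
  E ⇒ keep positive
Point 2:
  φ: split at 2 digits → 09° and 35.5787′; 9 + 35.5787/60 = 9.5929783
  S ⇒ negate
  λ: split at 3 digits → 023° and 51.68063′; 23 + 51.68063/60 = 23.8613438
  W → negative
Point 3:
  Latitude: split at 2 digits → 77° and 1.673′; 77 + 1.673/60 = 77.0278833
  N → positive
  λ: degrees = first 3 digits = 57, minutes = 35.0642; 57 + 35.0642/60 = 57.5844033
  hemisphere W, so the sign is −
Point 4:
  Latitude: degrees = first 2 digits = 32, minutes = 0.8041; 32 + 0.8041/60 = 32.0134017
  N ⇒ keep positive
  Lon: degrees = first 3 digits = 179, minutes = 38.4717; 179 + 38.4717/60 = 179.6411950
  W ⇒ negate
Point 5:
  Lat: split at 2 digits → 62° and 13.8156′; 62 + 13.8156/60 = 62.2302600
  S ⇒ negate
  λ: split at 3 digits → 051° and 45.8175′; 51 + 45.8175/60 = 51.7636250
  E ⇒ keep positive

1. -44.048266, 132.925000
2. -9.592978, -23.861344
3. 77.027883, -57.584403
4. 32.013402, -179.641195
5. -62.230260, 51.763625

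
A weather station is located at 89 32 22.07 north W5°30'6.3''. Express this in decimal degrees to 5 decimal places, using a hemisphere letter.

Lat: 89 + 32/60 + 22.07/3600 = 89.539464
Longitude: 30′ + 6.3″ = 30.10500′; 5 + 30.10500/60 = 5.501750

89.53946° N, 5.50175° W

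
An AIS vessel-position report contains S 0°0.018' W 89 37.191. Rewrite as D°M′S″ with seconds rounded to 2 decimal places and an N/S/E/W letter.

0°00′1.08″ S, 89°37′11.46″ W

Latitude: 0.01800′ → 0′ and 0.01800 × 60 = 1.0800″
Lon: 37.19100′ → 37′ and 0.19100 × 60 = 11.4600″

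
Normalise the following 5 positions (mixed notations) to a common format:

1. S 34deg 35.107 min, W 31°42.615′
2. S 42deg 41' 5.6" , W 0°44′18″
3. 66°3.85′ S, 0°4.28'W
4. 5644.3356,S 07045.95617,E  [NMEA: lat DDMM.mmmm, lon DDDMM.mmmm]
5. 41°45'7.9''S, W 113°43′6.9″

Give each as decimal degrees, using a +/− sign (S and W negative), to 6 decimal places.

Point 1:
  Latitude: 34 + 35.107/60 = 34.5851167
  S ⇒ negate
  Longitude: 31 + 42.615/60 = 31.7102500
  hemisphere W, so the sign is −
Point 2:
  Latitude: 42 + 41/60 + 5.6/3600 = 42.6848889
  S → negative
  Lon: 0 + 44/60 + 18/3600 = 0.7383333
  W ⇒ negate
Point 3:
  φ: 66 + 3.85/60 = 66.0641667
  S → negative
  Lon: 0 + 4.28/60 = 0.0713333
  W → negative
Point 4:
  Lat: degrees = first 2 digits = 56, minutes = 44.3356; 56 + 44.3356/60 = 56.7389267
  S ⇒ negate
  Longitude: degrees = first 3 digits = 70, minutes = 45.95617; 70 + 45.95617/60 = 70.7659362
  E ⇒ keep positive
Point 5:
  Lat: 45′ + 7.9″ = 45.13167′; 41 + 45.13167/60 = 41.7521944
  hemisphere S, so the sign is −
  λ: 43′ + 6.9″ = 43.11500′; 113 + 43.11500/60 = 113.7185833
  W ⇒ negate

1. -34.585117, -31.710250
2. -42.684889, -0.738333
3. -66.064167, -0.071333
4. -56.738927, 70.765936
5. -41.752194, -113.718583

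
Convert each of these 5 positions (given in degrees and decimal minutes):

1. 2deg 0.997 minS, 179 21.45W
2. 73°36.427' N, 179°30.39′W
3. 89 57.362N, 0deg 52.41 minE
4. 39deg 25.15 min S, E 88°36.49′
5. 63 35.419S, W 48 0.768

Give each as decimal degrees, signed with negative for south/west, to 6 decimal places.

1. -2.016617, -179.357500
2. 73.607117, -179.506500
3. 89.956033, 0.873500
4. -39.419167, 88.608167
5. -63.590317, -48.012800

Point 1:
  φ: 0.997′ = 0.016617°; total 2.0166167
  S → negative
  Longitude: 179 + 21.45/60 = 179.3575000
  W → negative
Point 2:
  Latitude: 36.427′ = 0.607117°; total 73.6071167
  N → positive
  Longitude: 179 + 30.39/60 = 179.5065000
  W ⇒ negate
Point 3:
  Latitude: 57.362′ = 0.956033°; total 89.9560333
  N → positive
  Longitude: 52.41′ = 0.873500°; total 0.8735000
  E → positive
Point 4:
  Lat: 25.15′ = 0.419167°; total 39.4191667
  S → negative
  Longitude: 36.49′ = 0.608167°; total 88.6081667
  E → positive
Point 5:
  Latitude: 63 + 35.419/60 = 63.5903167
  hemisphere S, so the sign is −
  Longitude: 0.768′ = 0.012800°; total 48.0128000
  hemisphere W, so the sign is −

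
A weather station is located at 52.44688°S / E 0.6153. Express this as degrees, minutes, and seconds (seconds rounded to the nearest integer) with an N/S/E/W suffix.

52°26′49″ S, 0°36′55″ E

Latitude: 0.446880 × 60 = 26.81280′ → 26′, remainder × 60 = 48.77″
Lon: whole degrees 0; 36.91800′ → 36′ and 55.08″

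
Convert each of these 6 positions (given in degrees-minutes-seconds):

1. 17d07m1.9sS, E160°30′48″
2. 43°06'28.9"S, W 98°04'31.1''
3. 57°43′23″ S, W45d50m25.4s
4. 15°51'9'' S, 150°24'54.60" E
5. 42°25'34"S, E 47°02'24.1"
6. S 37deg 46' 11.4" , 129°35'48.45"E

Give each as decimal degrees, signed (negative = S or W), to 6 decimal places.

1. -17.117194, 160.513333
2. -43.108028, -98.075306
3. -57.723056, -45.840389
4. -15.852500, 150.415167
5. -42.426111, 47.040028
6. -37.769833, 129.596792

Point 1:
  Latitude: 7′ + 1.9″ = 7.03167′; 17 + 7.03167/60 = 17.1171944
  S → negative
  λ: 160° + 30/60 + 48/3600 = 160 + 0.500000 + 0.013333 = 160.5133333
  E → positive
Point 2:
  Latitude: 43° + 6/60 + 28.9/3600 = 43 + 0.100000 + 0.008028 = 43.1080278
  hemisphere S, so the sign is −
  Lon: 98 + 4/60 + 31.1/3600 = 98.0753056
  W → negative
Point 3:
  Lat: 43′ + 23″ = 43.38333′; 57 + 43.38333/60 = 57.7230556
  hemisphere S, so the sign is −
  Longitude: 50′ + 25.4″ = 50.42333′; 45 + 50.42333/60 = 45.8403889
  hemisphere W, so the sign is −
Point 4:
  φ: 51′ + 9″ = 51.15000′; 15 + 51.15000/60 = 15.8525000
  hemisphere S, so the sign is −
  Lon: 24′ + 54.6″ = 24.91000′; 150 + 24.91000/60 = 150.4151667
  E ⇒ keep positive
Point 5:
  φ: 42° + 25/60 + 34/3600 = 42 + 0.416667 + 0.009444 = 42.4261111
  hemisphere S, so the sign is −
  λ: 2′ + 24.1″ = 2.40167′; 47 + 2.40167/60 = 47.0400278
  E → positive
Point 6:
  Latitude: 37° + 46/60 + 11.4/3600 = 37 + 0.766667 + 0.003167 = 37.7698333
  S ⇒ negate
  Lon: 129 + 35/60 + 48.45/3600 = 129.5967917
  E ⇒ keep positive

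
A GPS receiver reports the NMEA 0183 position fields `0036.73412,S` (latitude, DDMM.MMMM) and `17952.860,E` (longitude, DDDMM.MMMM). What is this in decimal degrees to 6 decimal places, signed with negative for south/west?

Lat: split at 2 digits → 00° and 36.73412′; 0 + 36.73412/60 = 0.6122353
S → negative
Lon: degrees = first 3 digits = 179, minutes = 52.86; 179 + 52.86/60 = 179.8810000
E → positive

-0.612235, 179.881000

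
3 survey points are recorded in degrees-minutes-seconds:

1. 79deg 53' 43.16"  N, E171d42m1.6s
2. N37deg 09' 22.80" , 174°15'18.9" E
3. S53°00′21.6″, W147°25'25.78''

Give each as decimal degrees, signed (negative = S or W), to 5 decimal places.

Point 1:
  Lat: 53′ + 43.16″ = 53.71933′; 79 + 53.71933/60 = 79.895322
  N ⇒ keep positive
  Lon: 171° + 42/60 + 1.6/3600 = 171 + 0.700000 + 0.000444 = 171.700444
  E → positive
Point 2:
  Latitude: 37 + 9/60 + 22.8/3600 = 37.156333
  N ⇒ keep positive
  Longitude: 15′ + 18.9″ = 15.31500′; 174 + 15.31500/60 = 174.255250
  E → positive
Point 3:
  φ: 0′ + 21.6″ = 0.36000′; 53 + 0.36000/60 = 53.006000
  S → negative
  Longitude: 147 + 25/60 + 25.78/3600 = 147.423828
  W → negative

1. 79.89532, 171.70044
2. 37.15633, 174.25525
3. -53.00600, -147.42383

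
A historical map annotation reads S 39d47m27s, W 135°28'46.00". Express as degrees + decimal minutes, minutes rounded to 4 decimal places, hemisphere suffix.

39° 47.4500′ S, 135° 28.7667′ W

φ: seconds/60 = 0.45000; minutes = 47 + 0.45000 = 47.450000
Lon: seconds/60 = 0.76667; minutes = 28 + 0.76667 = 28.766667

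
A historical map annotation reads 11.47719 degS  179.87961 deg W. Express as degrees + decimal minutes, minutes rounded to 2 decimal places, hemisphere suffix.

11° 28.63′ S, 179° 52.78′ W

Latitude: minutes = (11.477190 − 11) × 60 = 28.6314
Lon: minutes = (179.879610 − 179) × 60 = 52.7766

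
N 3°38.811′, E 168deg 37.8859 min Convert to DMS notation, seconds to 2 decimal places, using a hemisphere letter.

3°38′48.66″ N, 168°37′53.15″ E

Latitude: 38.81100′ → 38′ and 0.81100 × 60 = 48.6600″
Lon: 37.88590′ → 37′ and 0.88590 × 60 = 53.1540″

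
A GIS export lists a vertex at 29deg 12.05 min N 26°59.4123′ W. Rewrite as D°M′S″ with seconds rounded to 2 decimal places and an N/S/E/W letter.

29°12′3.00″ N, 26°59′24.74″ W

Lat: fractional minutes 0.05000 × 60 = 3.0000″
Lon: fractional minutes 0.41230 × 60 = 24.7380″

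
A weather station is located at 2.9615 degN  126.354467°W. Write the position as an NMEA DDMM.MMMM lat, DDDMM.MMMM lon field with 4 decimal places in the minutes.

0257.6900,N / 12621.2680,W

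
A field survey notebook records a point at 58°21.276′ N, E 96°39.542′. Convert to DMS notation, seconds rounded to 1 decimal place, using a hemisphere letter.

φ: fractional minutes 0.27600 × 60 = 16.560″
Lon: fractional minutes 0.54200 × 60 = 32.520″

58°21′16.6″ N, 96°39′32.5″ E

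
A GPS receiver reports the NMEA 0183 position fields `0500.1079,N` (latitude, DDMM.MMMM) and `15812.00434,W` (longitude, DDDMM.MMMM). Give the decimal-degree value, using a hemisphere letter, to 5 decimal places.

Lat: split at 2 digits → 05° and 0.1079′; 5 + 0.1079/60 = 5.001798
Lon: split at 3 digits → 158° and 12.00434′; 158 + 12.00434/60 = 158.200072

5.00180° N, 158.20007° W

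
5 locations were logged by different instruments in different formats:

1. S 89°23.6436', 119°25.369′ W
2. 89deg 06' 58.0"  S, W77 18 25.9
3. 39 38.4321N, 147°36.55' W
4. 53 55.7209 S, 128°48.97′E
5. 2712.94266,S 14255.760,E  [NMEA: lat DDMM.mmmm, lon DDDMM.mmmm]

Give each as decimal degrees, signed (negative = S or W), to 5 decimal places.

1. -89.39406, -119.42282
2. -89.11611, -77.30719
3. 39.64054, -147.60917
4. -53.92868, 128.81617
5. -27.21571, 142.92933

Point 1:
  φ: 89 + 23.6436/60 = 89.394060
  S ⇒ negate
  λ: 119 + 25.369/60 = 119.422817
  W ⇒ negate
Point 2:
  Lat: 89° + 6/60 + 58/3600 = 89 + 0.100000 + 0.016111 = 89.116111
  S → negative
  Lon: 77 + 18/60 + 25.9/3600 = 77.307194
  hemisphere W, so the sign is −
Point 3:
  Latitude: 39 + 38.4321/60 = 39.640535
  N → positive
  λ: 147 + 36.55/60 = 147.609167
  W ⇒ negate
Point 4:
  Latitude: 53 + 55.7209/60 = 53.928682
  S → negative
  Longitude: 48.97′ = 0.816167°; total 128.816167
  E → positive
Point 5:
  φ: degrees = first 2 digits = 27, minutes = 12.94266; 27 + 12.94266/60 = 27.215711
  hemisphere S, so the sign is −
  Longitude: split at 3 digits → 142° and 55.76′; 142 + 55.76/60 = 142.929333
  E ⇒ keep positive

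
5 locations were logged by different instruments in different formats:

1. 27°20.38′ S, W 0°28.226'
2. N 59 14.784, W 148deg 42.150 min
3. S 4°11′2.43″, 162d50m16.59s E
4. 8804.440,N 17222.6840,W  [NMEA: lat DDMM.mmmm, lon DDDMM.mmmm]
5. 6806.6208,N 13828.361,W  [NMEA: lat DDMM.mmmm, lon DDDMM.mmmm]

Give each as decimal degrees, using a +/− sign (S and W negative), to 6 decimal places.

Point 1:
  φ: 27 + 20.38/60 = 27.3396667
  S → negative
  λ: 28.226′ = 0.470433°; total 0.4704333
  W ⇒ negate
Point 2:
  Lat: 14.784′ = 0.246400°; total 59.2464000
  N ⇒ keep positive
  Lon: 148 + 42.15/60 = 148.7025000
  W → negative
Point 3:
  φ: 4 + 11/60 + 2.43/3600 = 4.1840083
  hemisphere S, so the sign is −
  λ: 50′ + 16.59″ = 50.27650′; 162 + 50.27650/60 = 162.8379417
  E → positive
Point 4:
  φ: degrees = first 2 digits = 88, minutes = 4.44; 88 + 4.44/60 = 88.0740000
  N → positive
  λ: split at 3 digits → 172° and 22.684′; 172 + 22.684/60 = 172.3780667
  W ⇒ negate
Point 5:
  Lat: degrees = first 2 digits = 68, minutes = 6.6208; 68 + 6.6208/60 = 68.1103467
  N → positive
  λ: split at 3 digits → 138° and 28.361′; 138 + 28.361/60 = 138.4726833
  hemisphere W, so the sign is −

1. -27.339667, -0.470433
2. 59.246400, -148.702500
3. -4.184008, 162.837942
4. 88.074000, -172.378067
5. 68.110347, -138.472683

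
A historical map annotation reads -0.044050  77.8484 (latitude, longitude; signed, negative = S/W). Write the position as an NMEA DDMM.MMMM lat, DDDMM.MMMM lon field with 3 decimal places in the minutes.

Latitude is negative → S; |value| = 0.044050
Lat: 0° + 0.044050 × 60 = 0° 2.64300′
Lon: fractional part 0.848400 → 50.90400 minutes

0002.643,S / 07750.904,E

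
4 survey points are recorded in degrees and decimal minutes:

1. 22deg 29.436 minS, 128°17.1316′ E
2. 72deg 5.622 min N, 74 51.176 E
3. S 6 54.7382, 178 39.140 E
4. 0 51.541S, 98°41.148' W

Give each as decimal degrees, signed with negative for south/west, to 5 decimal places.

Point 1:
  φ: 29.436′ = 0.490600°; total 22.490600
  hemisphere S, so the sign is −
  Lon: 128 + 17.1316/60 = 128.285527
  E ⇒ keep positive
Point 2:
  Lat: 5.622′ = 0.093700°; total 72.093700
  N ⇒ keep positive
  Longitude: 51.176′ = 0.852933°; total 74.852933
  E → positive
Point 3:
  φ: 6 + 54.7382/60 = 6.912303
  S ⇒ negate
  Lon: 39.14′ = 0.652333°; total 178.652333
  E → positive
Point 4:
  Latitude: 51.541′ = 0.859017°; total 0.859017
  S ⇒ negate
  λ: 98 + 41.148/60 = 98.685800
  W ⇒ negate

1. -22.49060, 128.28553
2. 72.09370, 74.85293
3. -6.91230, 178.65233
4. -0.85902, -98.68580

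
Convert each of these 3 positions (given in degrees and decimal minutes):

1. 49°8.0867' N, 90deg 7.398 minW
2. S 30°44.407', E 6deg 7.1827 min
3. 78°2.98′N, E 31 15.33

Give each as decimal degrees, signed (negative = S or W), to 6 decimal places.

Point 1:
  φ: 8.0867′ = 0.134778°; total 49.1347783
  N ⇒ keep positive
  Longitude: 7.398′ = 0.123300°; total 90.1233000
  hemisphere W, so the sign is −
Point 2:
  Latitude: 44.407′ = 0.740117°; total 30.7401167
  hemisphere S, so the sign is −
  Longitude: 6 + 7.1827/60 = 6.1197117
  E ⇒ keep positive
Point 3:
  Lat: 78 + 2.98/60 = 78.0496667
  N ⇒ keep positive
  Lon: 15.33′ = 0.255500°; total 31.2555000
  E ⇒ keep positive

1. 49.134778, -90.123300
2. -30.740117, 6.119712
3. 78.049667, 31.255500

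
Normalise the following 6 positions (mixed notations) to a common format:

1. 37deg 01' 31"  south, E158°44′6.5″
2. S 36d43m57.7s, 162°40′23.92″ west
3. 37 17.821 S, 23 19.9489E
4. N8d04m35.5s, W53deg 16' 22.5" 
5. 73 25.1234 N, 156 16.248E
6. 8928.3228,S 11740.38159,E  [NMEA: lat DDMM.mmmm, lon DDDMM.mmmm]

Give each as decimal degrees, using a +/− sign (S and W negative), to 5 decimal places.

1. -37.02528, 158.73514
2. -36.73269, -162.67331
3. -37.29702, 23.33248
4. 8.07653, -53.27292
5. 73.41872, 156.27080
6. -89.47205, 117.67303

Point 1:
  φ: 37° + 1/60 + 31/3600 = 37 + 0.016667 + 0.008611 = 37.025278
  S → negative
  λ: 44′ + 6.5″ = 44.10833′; 158 + 44.10833/60 = 158.735139
  E → positive
Point 2:
  Lat: 43′ + 57.7″ = 43.96167′; 36 + 43.96167/60 = 36.732694
  S ⇒ negate
  Longitude: 40′ + 23.92″ = 40.39867′; 162 + 40.39867/60 = 162.673311
  hemisphere W, so the sign is −
Point 3:
  Lat: 37 + 17.821/60 = 37.297017
  S ⇒ negate
  Lon: 23 + 19.9489/60 = 23.332482
  E → positive
Point 4:
  φ: 8° + 4/60 + 35.5/3600 = 8 + 0.066667 + 0.009861 = 8.076528
  N → positive
  λ: 53 + 16/60 + 22.5/3600 = 53.272917
  hemisphere W, so the sign is −
Point 5:
  Lat: 25.1234′ = 0.418723°; total 73.418723
  N ⇒ keep positive
  Lon: 16.248′ = 0.270800°; total 156.270800
  E → positive
Point 6:
  φ: degrees = first 2 digits = 89, minutes = 28.3228; 89 + 28.3228/60 = 89.472047
  S ⇒ negate
  Lon: degrees = first 3 digits = 117, minutes = 40.38159; 117 + 40.38159/60 = 117.673027
  E → positive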